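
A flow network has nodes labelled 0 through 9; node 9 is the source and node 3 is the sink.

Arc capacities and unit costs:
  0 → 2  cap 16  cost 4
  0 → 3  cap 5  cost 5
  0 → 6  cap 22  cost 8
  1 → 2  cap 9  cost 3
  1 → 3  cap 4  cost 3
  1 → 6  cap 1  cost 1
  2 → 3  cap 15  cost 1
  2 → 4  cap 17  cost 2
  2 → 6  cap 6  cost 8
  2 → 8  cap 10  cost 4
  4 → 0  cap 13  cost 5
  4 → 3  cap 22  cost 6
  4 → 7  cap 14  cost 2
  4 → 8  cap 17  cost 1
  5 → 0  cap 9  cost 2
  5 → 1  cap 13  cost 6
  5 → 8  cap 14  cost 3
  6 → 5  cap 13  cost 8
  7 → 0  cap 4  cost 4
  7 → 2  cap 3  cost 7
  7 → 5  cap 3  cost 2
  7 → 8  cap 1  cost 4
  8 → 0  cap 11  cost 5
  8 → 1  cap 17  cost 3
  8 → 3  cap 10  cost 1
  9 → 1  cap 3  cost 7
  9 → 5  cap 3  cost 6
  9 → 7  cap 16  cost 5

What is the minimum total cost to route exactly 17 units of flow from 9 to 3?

shortest-cost path #1: 9→1→3 push 3 @ unit cost 10 (adds 30)
shortest-cost path #2: 9→5→8→3 push 3 @ unit cost 10 (adds 30)
shortest-cost path #3: 9→7→8→3 push 1 @ unit cost 10 (adds 10)
shortest-cost path #4: 9→7→5→8→3 push 3 @ unit cost 11 (adds 33)
shortest-cost path #5: 9→7→2→3 push 3 @ unit cost 13 (adds 39)
shortest-cost path #6: 9→7→0→3 push 4 @ unit cost 14 (adds 56)
total cost = 198

Minimum cost for 17 units: 198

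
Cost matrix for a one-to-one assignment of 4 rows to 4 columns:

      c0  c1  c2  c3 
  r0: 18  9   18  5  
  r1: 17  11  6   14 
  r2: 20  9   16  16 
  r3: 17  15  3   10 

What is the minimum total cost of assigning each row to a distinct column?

optimal assignment: row0→col3 (cost 5), row1→col0 (cost 17), row2→col1 (cost 9), row3→col2 (cost 3)
total = 5 + 17 + 9 + 3 = 34

Minimum assignment cost: 34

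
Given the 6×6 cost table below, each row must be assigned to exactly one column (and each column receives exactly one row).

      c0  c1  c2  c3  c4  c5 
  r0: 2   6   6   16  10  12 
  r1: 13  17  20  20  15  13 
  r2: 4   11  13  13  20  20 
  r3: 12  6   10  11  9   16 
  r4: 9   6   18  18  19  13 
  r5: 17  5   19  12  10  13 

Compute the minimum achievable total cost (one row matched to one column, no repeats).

one of 2 optimal assignments: row0→col2 (cost 6), row1→col5 (cost 13), row2→col0 (cost 4), row3→col3 (cost 11), row4→col1 (cost 6), row5→col4 (cost 10)
total = 6 + 13 + 4 + 11 + 6 + 10 = 50

Minimum assignment cost: 50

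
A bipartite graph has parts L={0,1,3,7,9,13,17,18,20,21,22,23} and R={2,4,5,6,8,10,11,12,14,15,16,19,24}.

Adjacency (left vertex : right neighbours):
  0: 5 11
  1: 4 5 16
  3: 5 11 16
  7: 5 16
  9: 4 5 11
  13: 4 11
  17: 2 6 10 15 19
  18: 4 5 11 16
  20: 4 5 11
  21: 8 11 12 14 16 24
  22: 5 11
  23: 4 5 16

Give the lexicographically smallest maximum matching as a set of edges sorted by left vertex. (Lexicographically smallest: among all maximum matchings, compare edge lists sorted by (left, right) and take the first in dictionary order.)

|M| = 6 (so the lex-smallest maximum matching has 6 edges)
process left vertices in ascending order; for each, take the smallest-labelled available neighbour that still permits 6 edges overall, or leave it unmatched if none does
lex-smallest matching: {0-5, 1-4, 3-11, 7-16, 17-2, 21-8}

Lex-smallest maximum matching: {(0,5), (1,4), (3,11), (7,16), (17,2), (21,8)}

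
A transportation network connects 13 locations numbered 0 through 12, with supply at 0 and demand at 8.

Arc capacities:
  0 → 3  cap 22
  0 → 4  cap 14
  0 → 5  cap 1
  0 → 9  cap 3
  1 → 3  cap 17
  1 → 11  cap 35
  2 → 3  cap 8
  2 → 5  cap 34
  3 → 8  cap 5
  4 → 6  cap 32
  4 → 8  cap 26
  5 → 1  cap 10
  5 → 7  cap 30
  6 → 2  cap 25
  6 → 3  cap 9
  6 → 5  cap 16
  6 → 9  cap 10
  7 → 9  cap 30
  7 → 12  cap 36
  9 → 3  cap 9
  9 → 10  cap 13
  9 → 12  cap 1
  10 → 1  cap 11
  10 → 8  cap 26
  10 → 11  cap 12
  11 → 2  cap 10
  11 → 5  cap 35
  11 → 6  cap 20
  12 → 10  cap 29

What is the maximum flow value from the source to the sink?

Maximum flow value: 23

augment #1: 0→3→8 bottleneck 5, total now 5
augment #2: 0→4→8 bottleneck 14, total now 19
augment #3: 0→9→10→8 bottleneck 3, total now 22
augment #4: 0→5→7→9→10→8 bottleneck 1, total now 23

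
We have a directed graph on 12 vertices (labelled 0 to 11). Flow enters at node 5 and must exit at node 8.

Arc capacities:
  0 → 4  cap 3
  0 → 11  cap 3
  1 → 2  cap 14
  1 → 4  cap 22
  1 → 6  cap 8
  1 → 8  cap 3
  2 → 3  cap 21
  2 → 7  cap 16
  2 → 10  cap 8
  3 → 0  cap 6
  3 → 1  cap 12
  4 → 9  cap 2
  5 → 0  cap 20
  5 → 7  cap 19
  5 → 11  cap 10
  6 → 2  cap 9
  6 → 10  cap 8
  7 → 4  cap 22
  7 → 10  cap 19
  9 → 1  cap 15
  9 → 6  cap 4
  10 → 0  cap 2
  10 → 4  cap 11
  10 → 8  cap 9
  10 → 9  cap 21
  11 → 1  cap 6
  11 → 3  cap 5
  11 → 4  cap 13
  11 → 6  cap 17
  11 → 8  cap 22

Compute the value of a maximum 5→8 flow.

Maximum flow value: 25

augment #1: 5→11→8 bottleneck 10, total now 10
augment #2: 5→0→11→8 bottleneck 3, total now 13
augment #3: 5→7→10→8 bottleneck 9, total now 22
augment #4: 5→0→4→9→1→8 bottleneck 2, total now 24
augment #5: 5→7→10→9→1→8 bottleneck 1, total now 25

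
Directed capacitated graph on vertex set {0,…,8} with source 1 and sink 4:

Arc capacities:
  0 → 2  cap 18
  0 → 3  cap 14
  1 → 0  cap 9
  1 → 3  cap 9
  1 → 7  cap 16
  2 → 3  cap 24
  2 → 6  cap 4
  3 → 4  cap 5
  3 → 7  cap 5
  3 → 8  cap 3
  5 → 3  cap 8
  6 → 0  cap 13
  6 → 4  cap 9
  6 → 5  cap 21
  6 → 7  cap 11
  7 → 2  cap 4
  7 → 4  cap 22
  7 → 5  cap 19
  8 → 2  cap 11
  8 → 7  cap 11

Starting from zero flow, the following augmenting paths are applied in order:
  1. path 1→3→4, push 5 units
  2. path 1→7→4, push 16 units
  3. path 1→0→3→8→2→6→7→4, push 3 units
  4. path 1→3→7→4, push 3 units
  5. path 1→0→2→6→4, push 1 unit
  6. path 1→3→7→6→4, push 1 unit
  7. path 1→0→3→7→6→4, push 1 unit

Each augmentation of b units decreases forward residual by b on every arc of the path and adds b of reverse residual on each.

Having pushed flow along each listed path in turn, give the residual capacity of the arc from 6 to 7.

after path 1 (1→3→4, push 5): res(6,7)=11
after path 2 (1→7→4, push 16): res(6,7)=11
after path 3 (1→0→3→8→2→6→7→4, push 3): res(6,7)=8
after path 4 (1→3→7→4, push 3): res(6,7)=8
after path 5 (1→0→2→6→4, push 1): res(6,7)=8
after path 6 (1→3→7→6→4, push 1): res(6,7)=9
after path 7 (1→0→3→7→6→4, push 1): res(6,7)=10

Residual capacity of (6,7): 10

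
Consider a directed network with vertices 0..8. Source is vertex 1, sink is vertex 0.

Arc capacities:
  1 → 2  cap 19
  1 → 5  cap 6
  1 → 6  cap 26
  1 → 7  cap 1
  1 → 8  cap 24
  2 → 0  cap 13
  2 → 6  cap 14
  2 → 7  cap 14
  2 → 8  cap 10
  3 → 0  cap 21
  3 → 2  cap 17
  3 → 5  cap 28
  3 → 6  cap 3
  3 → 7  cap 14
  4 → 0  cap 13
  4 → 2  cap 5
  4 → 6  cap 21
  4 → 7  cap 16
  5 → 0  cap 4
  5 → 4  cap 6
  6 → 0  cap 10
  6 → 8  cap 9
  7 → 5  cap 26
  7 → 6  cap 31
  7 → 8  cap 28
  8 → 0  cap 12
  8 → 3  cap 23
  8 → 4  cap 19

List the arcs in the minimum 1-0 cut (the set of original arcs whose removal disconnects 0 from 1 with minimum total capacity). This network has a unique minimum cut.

augment #1: 1→2→0 push 13
augment #2: 1→5→0 push 4
augment #3: 1→6→0 push 10
augment #4: 1→8→0 push 12
augment #5: 1→5→4→0 push 2
augment #6: 1→8→3→0 push 12
augment #7: 1→2→8→3→0 push 6
augment #8: 1→6→8→3→0 push 3
augment #9: 1→6→8→4→0 push 6
augment #10: 1→7→5→4→0 push 1
max flow = 69; residual-reachable set from 1 gives S-side
cut edges (S→T): {(1,2), (1,5), (1,7), (1,8), (6,0), (6,8)} total cap 69

Min-cut arcs: {(1,2), (1,5), (1,7), (1,8), (6,0), (6,8)} (total capacity 69)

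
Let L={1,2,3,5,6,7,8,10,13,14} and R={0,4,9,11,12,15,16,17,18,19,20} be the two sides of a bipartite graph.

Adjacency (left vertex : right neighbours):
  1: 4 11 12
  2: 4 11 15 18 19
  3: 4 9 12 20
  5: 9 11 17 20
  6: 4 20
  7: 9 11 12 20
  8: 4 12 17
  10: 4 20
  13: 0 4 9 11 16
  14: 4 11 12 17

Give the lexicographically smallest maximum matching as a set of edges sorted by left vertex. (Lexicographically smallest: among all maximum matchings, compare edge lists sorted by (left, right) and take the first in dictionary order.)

|M| = 8 (so the lex-smallest maximum matching has 8 edges)
process left vertices in ascending order; for each, take the smallest-labelled available neighbour that still permits 8 edges overall, or leave it unmatched if none does
lex-smallest matching: {1-4, 2-15, 3-9, 5-11, 6-20, 7-12, 8-17, 13-0}

Lex-smallest maximum matching: {(1,4), (2,15), (3,9), (5,11), (6,20), (7,12), (8,17), (13,0)}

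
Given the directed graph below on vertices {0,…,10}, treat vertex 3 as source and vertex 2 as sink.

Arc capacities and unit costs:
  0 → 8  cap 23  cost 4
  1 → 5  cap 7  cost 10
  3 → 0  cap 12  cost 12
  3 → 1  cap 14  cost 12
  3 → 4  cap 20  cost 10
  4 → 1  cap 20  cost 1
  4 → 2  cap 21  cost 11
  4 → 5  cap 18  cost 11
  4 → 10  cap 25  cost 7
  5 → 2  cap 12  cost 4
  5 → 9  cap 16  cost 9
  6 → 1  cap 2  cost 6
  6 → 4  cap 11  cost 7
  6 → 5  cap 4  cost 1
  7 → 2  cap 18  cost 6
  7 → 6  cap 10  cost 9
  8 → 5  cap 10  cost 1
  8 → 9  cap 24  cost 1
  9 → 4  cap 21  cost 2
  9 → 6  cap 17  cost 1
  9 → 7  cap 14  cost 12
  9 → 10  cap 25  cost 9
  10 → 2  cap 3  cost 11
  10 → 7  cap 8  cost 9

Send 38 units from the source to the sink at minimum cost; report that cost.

Minimum cost for 38 units: 907

shortest-cost path #1: 3→4→2 push 20 @ unit cost 21 (adds 420)
shortest-cost path #2: 3→0→8→5→2 push 10 @ unit cost 21 (adds 210)
shortest-cost path #3: 3→0→8→9→6→5→2 push 2 @ unit cost 23 (adds 46)
shortest-cost path #4: 3→1→5→6→9→4→2 push 1 @ unit cost 33 (adds 33)
shortest-cost path #5: 3→1→5→6→9→7→2 push 1 @ unit cost 38 (adds 38)
shortest-cost path #6: 3→1→5→8→9→7→2 push 4 @ unit cost 40 (adds 160)
total cost = 907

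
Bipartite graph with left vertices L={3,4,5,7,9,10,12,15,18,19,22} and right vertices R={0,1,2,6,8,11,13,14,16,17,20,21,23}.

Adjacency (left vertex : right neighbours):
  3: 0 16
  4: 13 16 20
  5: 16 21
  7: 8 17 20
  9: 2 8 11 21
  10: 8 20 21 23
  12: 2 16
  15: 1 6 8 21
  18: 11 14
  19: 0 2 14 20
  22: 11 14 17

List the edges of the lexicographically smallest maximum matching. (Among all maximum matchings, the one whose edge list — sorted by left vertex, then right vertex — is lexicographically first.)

Lex-smallest maximum matching: {(3,0), (4,13), (5,16), (7,8), (9,11), (10,21), (12,2), (15,1), (18,14), (19,20), (22,17)}

|M| = 11 (so the lex-smallest maximum matching has 11 edges)
process left vertices in ascending order; for each, take the smallest-labelled available neighbour that still permits 11 edges overall, or leave it unmatched if none does
lex-smallest matching: {3-0, 4-13, 5-16, 7-8, 9-11, 10-21, 12-2, 15-1, 18-14, 19-20, 22-17}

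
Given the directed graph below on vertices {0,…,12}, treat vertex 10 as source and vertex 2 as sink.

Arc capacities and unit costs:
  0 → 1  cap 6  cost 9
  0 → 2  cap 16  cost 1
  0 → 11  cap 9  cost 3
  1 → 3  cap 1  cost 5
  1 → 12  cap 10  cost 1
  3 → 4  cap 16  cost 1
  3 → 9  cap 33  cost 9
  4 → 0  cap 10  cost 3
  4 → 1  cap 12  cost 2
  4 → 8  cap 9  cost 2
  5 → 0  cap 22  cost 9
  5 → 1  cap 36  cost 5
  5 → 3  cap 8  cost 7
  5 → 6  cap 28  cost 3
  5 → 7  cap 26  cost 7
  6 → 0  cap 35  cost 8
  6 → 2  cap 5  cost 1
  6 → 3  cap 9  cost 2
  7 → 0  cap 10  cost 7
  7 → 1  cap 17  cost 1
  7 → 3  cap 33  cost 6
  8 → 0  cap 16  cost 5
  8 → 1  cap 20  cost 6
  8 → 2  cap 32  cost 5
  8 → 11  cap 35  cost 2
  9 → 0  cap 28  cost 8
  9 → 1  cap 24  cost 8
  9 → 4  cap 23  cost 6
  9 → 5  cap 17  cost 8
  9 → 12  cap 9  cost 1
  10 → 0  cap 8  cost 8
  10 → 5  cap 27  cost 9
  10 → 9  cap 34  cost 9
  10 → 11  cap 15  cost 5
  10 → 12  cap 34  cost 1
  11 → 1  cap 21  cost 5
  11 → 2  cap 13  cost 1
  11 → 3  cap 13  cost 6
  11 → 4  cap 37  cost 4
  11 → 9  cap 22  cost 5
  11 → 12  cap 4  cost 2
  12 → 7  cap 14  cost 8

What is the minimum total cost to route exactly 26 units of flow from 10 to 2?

Minimum cost for 26 units: 215

shortest-cost path #1: 10→11→2 push 13 @ unit cost 6 (adds 78)
shortest-cost path #2: 10→0→2 push 8 @ unit cost 9 (adds 72)
shortest-cost path #3: 10→5→6→2 push 5 @ unit cost 13 (adds 65)
total cost = 215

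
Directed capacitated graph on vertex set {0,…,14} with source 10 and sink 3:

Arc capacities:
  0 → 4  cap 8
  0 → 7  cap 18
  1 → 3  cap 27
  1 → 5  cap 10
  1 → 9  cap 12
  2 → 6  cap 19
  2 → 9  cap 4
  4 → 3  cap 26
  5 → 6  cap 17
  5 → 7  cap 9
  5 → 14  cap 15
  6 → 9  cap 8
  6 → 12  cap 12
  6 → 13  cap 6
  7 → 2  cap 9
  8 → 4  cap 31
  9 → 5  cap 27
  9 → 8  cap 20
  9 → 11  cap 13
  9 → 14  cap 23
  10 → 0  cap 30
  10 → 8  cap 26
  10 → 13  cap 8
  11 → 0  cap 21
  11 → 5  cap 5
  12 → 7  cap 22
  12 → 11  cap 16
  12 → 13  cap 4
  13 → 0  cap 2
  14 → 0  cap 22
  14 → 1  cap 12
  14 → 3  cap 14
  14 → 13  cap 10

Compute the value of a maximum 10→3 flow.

Maximum flow value: 35

augment #1: 10→0→4→3 bottleneck 8, total now 8
augment #2: 10→8→4→3 bottleneck 18, total now 26
augment #3: 10→0→7→2→9→14→3 bottleneck 4, total now 30
augment #4: 10→0→7→2→6→9→14→3 bottleneck 5, total now 35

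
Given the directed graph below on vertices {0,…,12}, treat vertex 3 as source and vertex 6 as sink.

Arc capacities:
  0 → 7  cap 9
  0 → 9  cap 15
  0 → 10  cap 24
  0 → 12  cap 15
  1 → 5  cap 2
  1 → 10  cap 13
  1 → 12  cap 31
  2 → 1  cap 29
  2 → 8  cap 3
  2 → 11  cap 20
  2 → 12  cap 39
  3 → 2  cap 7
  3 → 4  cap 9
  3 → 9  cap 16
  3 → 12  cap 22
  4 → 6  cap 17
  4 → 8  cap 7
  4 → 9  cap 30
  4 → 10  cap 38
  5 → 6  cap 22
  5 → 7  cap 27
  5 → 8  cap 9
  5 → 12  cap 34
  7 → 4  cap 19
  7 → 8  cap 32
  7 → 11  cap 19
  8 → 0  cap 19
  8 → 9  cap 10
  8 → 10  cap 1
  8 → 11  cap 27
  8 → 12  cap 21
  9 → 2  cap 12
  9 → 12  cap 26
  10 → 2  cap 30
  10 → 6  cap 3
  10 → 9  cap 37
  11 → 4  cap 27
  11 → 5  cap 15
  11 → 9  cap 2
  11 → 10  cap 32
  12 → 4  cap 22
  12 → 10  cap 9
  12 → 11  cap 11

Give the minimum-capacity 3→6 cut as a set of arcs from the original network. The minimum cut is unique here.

Min-cut arcs: {(1,5), (4,6), (10,6), (11,5)} (total capacity 37)

augment #1: 3→4→6 push 9
augment #2: 3→12→4→6 push 8
augment #3: 3→12→10→6 push 3
augment #4: 3→2→1→5→6 push 2
augment #5: 3→2→11→5→6 push 5
augment #6: 3→12→11→5→6 push 10
max flow = 37; residual-reachable set from 3 gives S-side
cut edges (S→T): {(1,5), (4,6), (10,6), (11,5)} total cap 37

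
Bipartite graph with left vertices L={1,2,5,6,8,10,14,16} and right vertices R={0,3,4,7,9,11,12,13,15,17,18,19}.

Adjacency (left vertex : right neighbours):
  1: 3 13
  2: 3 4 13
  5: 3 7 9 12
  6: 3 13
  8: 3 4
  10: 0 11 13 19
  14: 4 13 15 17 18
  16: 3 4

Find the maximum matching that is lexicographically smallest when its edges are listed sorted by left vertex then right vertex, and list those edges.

Lex-smallest maximum matching: {(1,3), (2,4), (5,7), (6,13), (10,0), (14,15)}

|M| = 6 (so the lex-smallest maximum matching has 6 edges)
process left vertices in ascending order; for each, take the smallest-labelled available neighbour that still permits 6 edges overall, or leave it unmatched if none does
lex-smallest matching: {1-3, 2-4, 5-7, 6-13, 10-0, 14-15}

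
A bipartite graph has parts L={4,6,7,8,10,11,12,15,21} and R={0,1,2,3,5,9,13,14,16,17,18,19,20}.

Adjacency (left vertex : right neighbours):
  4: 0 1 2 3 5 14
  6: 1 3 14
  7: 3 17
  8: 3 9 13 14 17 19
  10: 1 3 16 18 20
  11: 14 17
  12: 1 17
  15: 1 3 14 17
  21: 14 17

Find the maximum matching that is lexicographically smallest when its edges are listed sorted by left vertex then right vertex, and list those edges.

|M| = 7 (so the lex-smallest maximum matching has 7 edges)
process left vertices in ascending order; for each, take the smallest-labelled available neighbour that still permits 7 edges overall, or leave it unmatched if none does
lex-smallest matching: {4-0, 6-1, 7-3, 8-9, 10-16, 11-14, 12-17}

Lex-smallest maximum matching: {(4,0), (6,1), (7,3), (8,9), (10,16), (11,14), (12,17)}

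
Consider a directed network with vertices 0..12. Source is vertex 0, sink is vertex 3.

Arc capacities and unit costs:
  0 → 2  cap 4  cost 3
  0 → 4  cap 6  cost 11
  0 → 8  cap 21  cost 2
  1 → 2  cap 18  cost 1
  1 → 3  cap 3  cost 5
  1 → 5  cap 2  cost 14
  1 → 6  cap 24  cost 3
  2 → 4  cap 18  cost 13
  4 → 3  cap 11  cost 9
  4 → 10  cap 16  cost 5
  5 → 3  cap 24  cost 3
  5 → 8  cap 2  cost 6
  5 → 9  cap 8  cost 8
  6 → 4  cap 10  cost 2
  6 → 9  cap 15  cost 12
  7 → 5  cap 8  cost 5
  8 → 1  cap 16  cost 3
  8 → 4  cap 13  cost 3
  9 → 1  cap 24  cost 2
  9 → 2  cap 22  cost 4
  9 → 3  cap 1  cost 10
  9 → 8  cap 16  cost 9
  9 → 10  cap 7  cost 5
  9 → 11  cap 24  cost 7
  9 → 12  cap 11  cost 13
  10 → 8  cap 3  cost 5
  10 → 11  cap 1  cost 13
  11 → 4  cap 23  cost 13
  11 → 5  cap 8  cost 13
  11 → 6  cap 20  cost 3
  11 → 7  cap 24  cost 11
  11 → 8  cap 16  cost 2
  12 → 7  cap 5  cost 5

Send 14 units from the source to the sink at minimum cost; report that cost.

shortest-cost path #1: 0→8→1→3 push 3 @ unit cost 10 (adds 30)
shortest-cost path #2: 0→8→4→3 push 11 @ unit cost 14 (adds 154)
total cost = 184

Minimum cost for 14 units: 184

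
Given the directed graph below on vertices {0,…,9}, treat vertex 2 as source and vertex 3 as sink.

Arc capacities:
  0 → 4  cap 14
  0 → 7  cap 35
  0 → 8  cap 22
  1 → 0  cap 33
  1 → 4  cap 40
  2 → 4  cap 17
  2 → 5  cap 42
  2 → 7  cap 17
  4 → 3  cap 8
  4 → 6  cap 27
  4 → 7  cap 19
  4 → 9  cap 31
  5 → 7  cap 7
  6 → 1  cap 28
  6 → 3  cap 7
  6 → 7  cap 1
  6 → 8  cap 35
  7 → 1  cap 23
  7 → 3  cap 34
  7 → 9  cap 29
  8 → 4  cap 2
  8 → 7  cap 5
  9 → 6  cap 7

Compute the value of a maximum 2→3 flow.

Maximum flow value: 41

augment #1: 2→4→3 bottleneck 8, total now 8
augment #2: 2→7→3 bottleneck 17, total now 25
augment #3: 2→4→6→3 bottleneck 7, total now 32
augment #4: 2→4→7→3 bottleneck 2, total now 34
augment #5: 2→5→7→3 bottleneck 7, total now 41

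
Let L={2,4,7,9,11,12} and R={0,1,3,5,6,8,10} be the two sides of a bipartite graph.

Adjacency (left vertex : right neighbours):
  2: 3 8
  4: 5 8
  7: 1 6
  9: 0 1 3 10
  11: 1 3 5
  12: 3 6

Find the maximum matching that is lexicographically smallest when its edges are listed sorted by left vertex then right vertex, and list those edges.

Lex-smallest maximum matching: {(2,3), (4,8), (7,1), (9,0), (11,5), (12,6)}

|M| = 6 (so the lex-smallest maximum matching has 6 edges)
process left vertices in ascending order; for each, take the smallest-labelled available neighbour that still permits 6 edges overall, or leave it unmatched if none does
lex-smallest matching: {2-3, 4-8, 7-1, 9-0, 11-5, 12-6}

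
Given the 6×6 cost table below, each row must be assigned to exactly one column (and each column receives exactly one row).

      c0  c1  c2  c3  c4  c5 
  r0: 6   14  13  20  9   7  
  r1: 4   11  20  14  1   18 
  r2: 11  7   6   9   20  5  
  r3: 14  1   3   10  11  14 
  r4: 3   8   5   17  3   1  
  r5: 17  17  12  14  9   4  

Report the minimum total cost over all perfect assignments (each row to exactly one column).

optimal assignment: row0→col0 (cost 6), row1→col4 (cost 1), row2→col3 (cost 9), row3→col1 (cost 1), row4→col2 (cost 5), row5→col5 (cost 4)
total = 6 + 1 + 9 + 1 + 5 + 4 = 26

Minimum assignment cost: 26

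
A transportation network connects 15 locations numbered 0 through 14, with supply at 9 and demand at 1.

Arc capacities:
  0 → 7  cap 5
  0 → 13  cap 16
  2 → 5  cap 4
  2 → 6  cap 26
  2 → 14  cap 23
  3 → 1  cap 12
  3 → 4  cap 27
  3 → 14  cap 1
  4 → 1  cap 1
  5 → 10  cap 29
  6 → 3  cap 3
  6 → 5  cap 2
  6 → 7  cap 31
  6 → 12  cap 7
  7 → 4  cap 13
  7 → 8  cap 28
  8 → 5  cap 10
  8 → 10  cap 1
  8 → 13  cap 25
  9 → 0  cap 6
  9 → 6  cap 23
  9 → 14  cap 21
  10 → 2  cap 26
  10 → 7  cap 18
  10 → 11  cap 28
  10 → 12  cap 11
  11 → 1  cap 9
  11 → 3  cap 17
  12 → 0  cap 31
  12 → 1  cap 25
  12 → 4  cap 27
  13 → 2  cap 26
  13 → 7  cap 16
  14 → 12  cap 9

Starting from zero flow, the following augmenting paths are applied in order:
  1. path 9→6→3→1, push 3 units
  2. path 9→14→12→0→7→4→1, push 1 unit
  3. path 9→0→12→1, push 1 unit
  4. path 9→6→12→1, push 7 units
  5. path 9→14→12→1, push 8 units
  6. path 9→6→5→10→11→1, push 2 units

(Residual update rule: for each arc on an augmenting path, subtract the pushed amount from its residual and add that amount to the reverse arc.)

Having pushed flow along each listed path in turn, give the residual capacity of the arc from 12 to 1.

Residual capacity of (12,1): 9

after path 1 (9→6→3→1, push 3): res(12,1)=25
after path 2 (9→14→12→0→7→4→1, push 1): res(12,1)=25
after path 3 (9→0→12→1, push 1): res(12,1)=24
after path 4 (9→6→12→1, push 7): res(12,1)=17
after path 5 (9→14→12→1, push 8): res(12,1)=9
after path 6 (9→6→5→10→11→1, push 2): res(12,1)=9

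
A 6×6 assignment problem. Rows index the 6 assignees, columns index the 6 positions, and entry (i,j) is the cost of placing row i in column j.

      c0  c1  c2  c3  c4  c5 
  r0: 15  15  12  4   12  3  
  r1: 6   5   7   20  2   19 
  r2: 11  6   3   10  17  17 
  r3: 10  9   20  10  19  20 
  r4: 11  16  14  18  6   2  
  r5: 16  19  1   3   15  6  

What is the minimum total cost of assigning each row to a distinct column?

Minimum assignment cost: 25

optimal assignment: row0→col3 (cost 4), row1→col4 (cost 2), row2→col1 (cost 6), row3→col0 (cost 10), row4→col5 (cost 2), row5→col2 (cost 1)
total = 4 + 2 + 6 + 10 + 2 + 1 = 25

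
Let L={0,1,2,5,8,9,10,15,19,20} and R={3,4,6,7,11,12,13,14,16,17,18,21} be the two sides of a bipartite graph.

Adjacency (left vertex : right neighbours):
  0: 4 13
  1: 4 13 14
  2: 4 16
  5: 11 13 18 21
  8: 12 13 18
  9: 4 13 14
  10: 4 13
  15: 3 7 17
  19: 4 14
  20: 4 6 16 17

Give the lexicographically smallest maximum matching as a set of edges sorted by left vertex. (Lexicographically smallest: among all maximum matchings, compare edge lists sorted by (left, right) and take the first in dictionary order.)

Lex-smallest maximum matching: {(0,4), (1,13), (2,16), (5,11), (8,12), (9,14), (15,3), (20,6)}

|M| = 8 (so the lex-smallest maximum matching has 8 edges)
process left vertices in ascending order; for each, take the smallest-labelled available neighbour that still permits 8 edges overall, or leave it unmatched if none does
lex-smallest matching: {0-4, 1-13, 2-16, 5-11, 8-12, 9-14, 15-3, 20-6}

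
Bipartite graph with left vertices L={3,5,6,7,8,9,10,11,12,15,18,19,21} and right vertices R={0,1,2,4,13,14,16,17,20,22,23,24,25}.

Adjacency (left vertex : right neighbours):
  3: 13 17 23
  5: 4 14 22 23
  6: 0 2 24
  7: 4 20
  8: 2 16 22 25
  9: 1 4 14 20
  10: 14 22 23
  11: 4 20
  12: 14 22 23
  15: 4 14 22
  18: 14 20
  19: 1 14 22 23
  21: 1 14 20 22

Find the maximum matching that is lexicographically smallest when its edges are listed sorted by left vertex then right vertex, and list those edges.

|M| = 9 (so the lex-smallest maximum matching has 9 edges)
process left vertices in ascending order; for each, take the smallest-labelled available neighbour that still permits 9 edges overall, or leave it unmatched if none does
lex-smallest matching: {3-13, 5-4, 6-0, 7-20, 8-2, 9-1, 10-14, 12-22, 19-23}

Lex-smallest maximum matching: {(3,13), (5,4), (6,0), (7,20), (8,2), (9,1), (10,14), (12,22), (19,23)}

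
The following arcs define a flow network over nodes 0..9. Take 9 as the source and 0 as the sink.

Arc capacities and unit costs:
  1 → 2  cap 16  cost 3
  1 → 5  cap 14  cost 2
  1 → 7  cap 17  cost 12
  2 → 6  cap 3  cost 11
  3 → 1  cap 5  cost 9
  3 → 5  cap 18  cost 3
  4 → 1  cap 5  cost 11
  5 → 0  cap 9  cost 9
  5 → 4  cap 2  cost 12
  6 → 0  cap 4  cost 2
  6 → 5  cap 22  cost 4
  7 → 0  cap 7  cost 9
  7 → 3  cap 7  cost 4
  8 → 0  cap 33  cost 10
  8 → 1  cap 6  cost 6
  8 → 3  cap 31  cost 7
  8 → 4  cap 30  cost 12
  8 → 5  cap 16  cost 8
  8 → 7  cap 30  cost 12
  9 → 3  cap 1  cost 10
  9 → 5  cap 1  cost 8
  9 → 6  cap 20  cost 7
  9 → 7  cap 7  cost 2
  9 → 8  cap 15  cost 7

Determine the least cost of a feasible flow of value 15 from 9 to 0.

shortest-cost path #1: 9→6→0 push 4 @ unit cost 9 (adds 36)
shortest-cost path #2: 9→7→0 push 7 @ unit cost 11 (adds 77)
shortest-cost path #3: 9→5→0 push 1 @ unit cost 17 (adds 17)
shortest-cost path #4: 9→8→0 push 3 @ unit cost 17 (adds 51)
total cost = 181

Minimum cost for 15 units: 181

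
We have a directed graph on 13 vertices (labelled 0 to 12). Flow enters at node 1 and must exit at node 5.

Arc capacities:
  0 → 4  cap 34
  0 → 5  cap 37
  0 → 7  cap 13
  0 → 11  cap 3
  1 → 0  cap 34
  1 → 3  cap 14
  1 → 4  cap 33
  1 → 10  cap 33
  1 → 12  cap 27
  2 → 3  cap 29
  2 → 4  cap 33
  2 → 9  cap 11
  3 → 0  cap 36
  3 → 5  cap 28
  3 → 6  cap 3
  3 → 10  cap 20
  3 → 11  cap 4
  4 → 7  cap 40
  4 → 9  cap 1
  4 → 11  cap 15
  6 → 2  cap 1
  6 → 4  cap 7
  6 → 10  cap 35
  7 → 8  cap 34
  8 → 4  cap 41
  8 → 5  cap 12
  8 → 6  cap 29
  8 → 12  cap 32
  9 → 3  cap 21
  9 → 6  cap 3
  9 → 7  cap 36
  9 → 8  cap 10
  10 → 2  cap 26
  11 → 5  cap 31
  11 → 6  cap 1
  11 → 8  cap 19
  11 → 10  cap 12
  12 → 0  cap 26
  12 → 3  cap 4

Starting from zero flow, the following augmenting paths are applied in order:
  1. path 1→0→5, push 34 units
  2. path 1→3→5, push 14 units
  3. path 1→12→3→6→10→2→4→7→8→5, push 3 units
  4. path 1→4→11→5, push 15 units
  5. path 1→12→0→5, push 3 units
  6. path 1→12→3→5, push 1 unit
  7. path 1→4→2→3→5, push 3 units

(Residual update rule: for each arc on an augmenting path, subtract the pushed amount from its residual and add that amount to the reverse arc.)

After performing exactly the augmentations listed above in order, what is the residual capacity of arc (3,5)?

after path 1 (1→0→5, push 34): res(3,5)=28
after path 2 (1→3→5, push 14): res(3,5)=14
after path 3 (1→12→3→6→10→2→4→7→8→5, push 3): res(3,5)=14
after path 4 (1→4→11→5, push 15): res(3,5)=14
after path 5 (1→12→0→5, push 3): res(3,5)=14
after path 6 (1→12→3→5, push 1): res(3,5)=13
after path 7 (1→4→2→3→5, push 3): res(3,5)=10

Residual capacity of (3,5): 10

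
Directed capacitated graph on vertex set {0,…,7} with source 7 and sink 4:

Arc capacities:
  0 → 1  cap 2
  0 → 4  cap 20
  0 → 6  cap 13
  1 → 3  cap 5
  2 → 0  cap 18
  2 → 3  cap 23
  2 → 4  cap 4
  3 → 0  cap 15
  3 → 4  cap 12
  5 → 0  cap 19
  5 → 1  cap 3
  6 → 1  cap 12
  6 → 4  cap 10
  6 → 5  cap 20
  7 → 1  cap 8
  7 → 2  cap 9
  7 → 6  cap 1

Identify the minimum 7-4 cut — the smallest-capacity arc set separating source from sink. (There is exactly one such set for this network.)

Min-cut arcs: {(1,3), (7,2), (7,6)} (total capacity 15)

augment #1: 7→2→4 push 4
augment #2: 7→6→4 push 1
augment #3: 7→1→3→4 push 5
augment #4: 7→2→0→4 push 5
max flow = 15; residual-reachable set from 7 gives S-side
cut edges (S→T): {(1,3), (7,2), (7,6)} total cap 15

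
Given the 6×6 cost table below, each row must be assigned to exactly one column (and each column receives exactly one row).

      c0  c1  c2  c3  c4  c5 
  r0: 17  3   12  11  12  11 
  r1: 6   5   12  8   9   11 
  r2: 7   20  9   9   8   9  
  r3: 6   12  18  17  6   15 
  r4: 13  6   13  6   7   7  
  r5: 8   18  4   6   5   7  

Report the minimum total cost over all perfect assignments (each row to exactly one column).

optimal assignment: row0→col1 (cost 3), row1→col0 (cost 6), row2→col5 (cost 9), row3→col4 (cost 6), row4→col3 (cost 6), row5→col2 (cost 4)
total = 3 + 6 + 9 + 6 + 6 + 4 = 34

Minimum assignment cost: 34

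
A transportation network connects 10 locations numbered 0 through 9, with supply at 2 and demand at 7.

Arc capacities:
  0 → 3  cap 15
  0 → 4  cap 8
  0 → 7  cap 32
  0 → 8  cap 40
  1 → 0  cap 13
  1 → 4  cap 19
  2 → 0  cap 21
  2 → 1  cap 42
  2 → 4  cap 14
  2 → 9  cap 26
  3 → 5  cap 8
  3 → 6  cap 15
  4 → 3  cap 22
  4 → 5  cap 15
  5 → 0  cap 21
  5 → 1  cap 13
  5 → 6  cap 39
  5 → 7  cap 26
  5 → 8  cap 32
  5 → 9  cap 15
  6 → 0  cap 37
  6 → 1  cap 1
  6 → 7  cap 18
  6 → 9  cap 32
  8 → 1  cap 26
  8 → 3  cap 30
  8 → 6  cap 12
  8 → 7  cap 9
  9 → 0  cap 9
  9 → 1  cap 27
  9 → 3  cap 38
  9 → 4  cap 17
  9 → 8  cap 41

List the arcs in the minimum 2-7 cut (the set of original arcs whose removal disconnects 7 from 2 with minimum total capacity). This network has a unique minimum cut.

Min-cut arcs: {(0,7), (3,5), (4,5), (6,7), (8,7)} (total capacity 82)

augment #1: 2→0→7 push 21
augment #2: 2→1→0→7 push 11
augment #3: 2→4→5→7 push 14
augment #4: 2→9→8→7 push 9
augment #5: 2→1→4→5→7 push 1
augment #6: 2→9→3→5→7 push 8
augment #7: 2→9→3→6→7 push 9
augment #8: 2→1→0→3→6→7 push 2
augment #9: 2→1→4→3→6→7 push 4
augment #10: 2→1→4→3→0→8→6→7 push 2
augment #11: 2→1→4→3→9→8→6→7 push 1
max flow = 82; residual-reachable set from 2 gives S-side
cut edges (S→T): {(0,7), (3,5), (4,5), (6,7), (8,7)} total cap 82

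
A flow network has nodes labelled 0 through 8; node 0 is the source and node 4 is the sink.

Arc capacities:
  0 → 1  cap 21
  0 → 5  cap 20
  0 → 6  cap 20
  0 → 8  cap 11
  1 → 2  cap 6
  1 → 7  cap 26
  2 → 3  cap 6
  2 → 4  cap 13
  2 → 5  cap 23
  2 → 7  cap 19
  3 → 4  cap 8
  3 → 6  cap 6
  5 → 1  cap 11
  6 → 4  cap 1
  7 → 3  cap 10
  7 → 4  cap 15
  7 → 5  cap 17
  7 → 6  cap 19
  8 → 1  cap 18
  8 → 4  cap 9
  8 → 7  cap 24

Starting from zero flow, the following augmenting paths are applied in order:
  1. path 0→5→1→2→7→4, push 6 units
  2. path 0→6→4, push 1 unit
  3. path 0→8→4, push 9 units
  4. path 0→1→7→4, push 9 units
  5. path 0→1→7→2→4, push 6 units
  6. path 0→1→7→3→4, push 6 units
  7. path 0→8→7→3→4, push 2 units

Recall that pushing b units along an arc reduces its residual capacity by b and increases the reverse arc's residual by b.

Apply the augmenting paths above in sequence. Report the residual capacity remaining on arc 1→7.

after path 1 (0→5→1→2→7→4, push 6): res(1,7)=26
after path 2 (0→6→4, push 1): res(1,7)=26
after path 3 (0→8→4, push 9): res(1,7)=26
after path 4 (0→1→7→4, push 9): res(1,7)=17
after path 5 (0→1→7→2→4, push 6): res(1,7)=11
after path 6 (0→1→7→3→4, push 6): res(1,7)=5
after path 7 (0→8→7→3→4, push 2): res(1,7)=5

Residual capacity of (1,7): 5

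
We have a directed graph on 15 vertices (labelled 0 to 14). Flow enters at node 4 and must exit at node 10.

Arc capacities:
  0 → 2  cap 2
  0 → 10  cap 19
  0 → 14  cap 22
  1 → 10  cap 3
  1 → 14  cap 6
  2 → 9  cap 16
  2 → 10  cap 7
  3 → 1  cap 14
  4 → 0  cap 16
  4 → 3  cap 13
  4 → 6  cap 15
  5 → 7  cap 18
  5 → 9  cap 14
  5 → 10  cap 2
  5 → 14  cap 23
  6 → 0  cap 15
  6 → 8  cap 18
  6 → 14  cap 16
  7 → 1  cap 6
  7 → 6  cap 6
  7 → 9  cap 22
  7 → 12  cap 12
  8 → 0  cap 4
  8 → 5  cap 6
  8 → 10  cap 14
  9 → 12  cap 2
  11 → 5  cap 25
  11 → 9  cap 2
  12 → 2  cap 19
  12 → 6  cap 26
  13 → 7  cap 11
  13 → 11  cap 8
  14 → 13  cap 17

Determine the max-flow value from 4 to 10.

augment #1: 4→0→10 bottleneck 16, total now 16
augment #2: 4→3→1→10 bottleneck 3, total now 19
augment #3: 4→6→0→10 bottleneck 3, total now 22
augment #4: 4→6→8→10 bottleneck 12, total now 34
augment #5: 4→3→1→14→13→11→5→10 bottleneck 2, total now 36
augment #6: 4→3→1→14→13→7→6→8→10 bottleneck 2, total now 38
augment #7: 4→3→1→14→13→7→12→2→10 bottleneck 2, total now 40

Maximum flow value: 40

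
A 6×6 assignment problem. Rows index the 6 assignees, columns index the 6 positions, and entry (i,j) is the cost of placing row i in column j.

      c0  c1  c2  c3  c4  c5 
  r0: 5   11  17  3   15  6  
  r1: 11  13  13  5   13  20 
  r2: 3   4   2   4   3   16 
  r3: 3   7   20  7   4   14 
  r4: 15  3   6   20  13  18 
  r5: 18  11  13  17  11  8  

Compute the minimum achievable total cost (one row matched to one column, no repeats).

Minimum assignment cost: 27

optimal assignment: row0→col0 (cost 5), row1→col3 (cost 5), row2→col2 (cost 2), row3→col4 (cost 4), row4→col1 (cost 3), row5→col5 (cost 8)
total = 5 + 5 + 2 + 4 + 3 + 8 = 27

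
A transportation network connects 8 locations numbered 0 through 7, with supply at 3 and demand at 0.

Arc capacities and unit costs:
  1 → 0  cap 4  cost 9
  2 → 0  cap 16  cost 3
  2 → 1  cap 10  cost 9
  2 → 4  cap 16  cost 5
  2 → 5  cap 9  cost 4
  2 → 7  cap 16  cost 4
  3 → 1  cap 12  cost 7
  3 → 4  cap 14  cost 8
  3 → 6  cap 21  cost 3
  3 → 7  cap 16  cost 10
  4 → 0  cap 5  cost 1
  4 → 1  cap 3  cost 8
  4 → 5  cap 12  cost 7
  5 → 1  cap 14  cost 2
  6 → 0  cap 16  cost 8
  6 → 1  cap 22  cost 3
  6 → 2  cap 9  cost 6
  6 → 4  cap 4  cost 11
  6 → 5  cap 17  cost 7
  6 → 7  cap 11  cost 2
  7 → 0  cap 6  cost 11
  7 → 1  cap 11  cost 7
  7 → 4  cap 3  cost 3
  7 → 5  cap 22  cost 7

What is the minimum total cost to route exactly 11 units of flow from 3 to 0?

shortest-cost path #1: 3→4→0 push 5 @ unit cost 9 (adds 45)
shortest-cost path #2: 3→6→0 push 6 @ unit cost 11 (adds 66)
total cost = 111

Minimum cost for 11 units: 111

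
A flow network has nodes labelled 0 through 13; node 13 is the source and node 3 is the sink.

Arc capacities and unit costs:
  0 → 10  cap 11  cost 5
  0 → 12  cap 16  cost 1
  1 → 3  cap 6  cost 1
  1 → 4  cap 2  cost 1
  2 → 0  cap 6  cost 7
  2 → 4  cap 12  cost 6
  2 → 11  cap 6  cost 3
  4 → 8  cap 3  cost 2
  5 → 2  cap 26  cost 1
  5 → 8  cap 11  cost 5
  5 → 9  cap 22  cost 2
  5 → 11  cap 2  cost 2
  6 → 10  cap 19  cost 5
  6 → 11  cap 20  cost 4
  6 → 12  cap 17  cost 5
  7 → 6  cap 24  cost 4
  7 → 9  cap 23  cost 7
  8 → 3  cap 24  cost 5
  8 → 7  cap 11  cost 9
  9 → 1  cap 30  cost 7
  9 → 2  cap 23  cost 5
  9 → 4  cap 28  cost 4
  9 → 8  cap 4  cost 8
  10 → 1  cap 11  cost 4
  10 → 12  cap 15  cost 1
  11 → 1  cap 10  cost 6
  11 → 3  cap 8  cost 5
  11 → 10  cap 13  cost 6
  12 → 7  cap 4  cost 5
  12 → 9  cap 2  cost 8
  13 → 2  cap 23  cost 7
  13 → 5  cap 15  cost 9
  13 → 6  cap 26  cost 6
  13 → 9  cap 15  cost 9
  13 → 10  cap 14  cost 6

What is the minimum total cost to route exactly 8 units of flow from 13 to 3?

Minimum cost for 8 units: 96

shortest-cost path #1: 13→10→1→3 push 6 @ unit cost 11 (adds 66)
shortest-cost path #2: 13→2→11→3 push 2 @ unit cost 15 (adds 30)
total cost = 96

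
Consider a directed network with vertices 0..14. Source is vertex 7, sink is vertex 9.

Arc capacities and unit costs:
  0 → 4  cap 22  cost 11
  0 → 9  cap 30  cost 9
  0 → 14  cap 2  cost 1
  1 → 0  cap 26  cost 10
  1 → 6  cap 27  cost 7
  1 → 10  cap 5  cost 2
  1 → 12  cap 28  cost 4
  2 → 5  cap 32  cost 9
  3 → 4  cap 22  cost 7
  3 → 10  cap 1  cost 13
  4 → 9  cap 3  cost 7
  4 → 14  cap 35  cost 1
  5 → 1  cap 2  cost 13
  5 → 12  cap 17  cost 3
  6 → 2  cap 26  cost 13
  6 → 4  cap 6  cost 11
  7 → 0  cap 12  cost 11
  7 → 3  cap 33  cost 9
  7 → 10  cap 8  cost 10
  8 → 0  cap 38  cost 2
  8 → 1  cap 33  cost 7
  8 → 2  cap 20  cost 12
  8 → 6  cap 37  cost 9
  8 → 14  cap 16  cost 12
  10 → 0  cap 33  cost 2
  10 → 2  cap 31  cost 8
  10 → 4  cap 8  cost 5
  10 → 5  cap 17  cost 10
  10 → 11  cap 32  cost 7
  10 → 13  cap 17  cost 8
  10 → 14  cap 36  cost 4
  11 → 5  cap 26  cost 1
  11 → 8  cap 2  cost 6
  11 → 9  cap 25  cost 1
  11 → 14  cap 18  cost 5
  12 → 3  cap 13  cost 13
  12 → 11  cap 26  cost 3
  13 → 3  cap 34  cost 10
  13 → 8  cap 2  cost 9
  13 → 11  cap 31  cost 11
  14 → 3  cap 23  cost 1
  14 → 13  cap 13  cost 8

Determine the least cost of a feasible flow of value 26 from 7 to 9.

shortest-cost path #1: 7→10→11→9 push 8 @ unit cost 18 (adds 144)
shortest-cost path #2: 7→0→9 push 12 @ unit cost 20 (adds 240)
shortest-cost path #3: 7→3→4→9 push 3 @ unit cost 23 (adds 69)
shortest-cost path #4: 7→3→10→11→9 push 1 @ unit cost 30 (adds 30)
shortest-cost path #5: 7→3→4→14→13→11→9 push 2 @ unit cost 37 (adds 74)
total cost = 557

Minimum cost for 26 units: 557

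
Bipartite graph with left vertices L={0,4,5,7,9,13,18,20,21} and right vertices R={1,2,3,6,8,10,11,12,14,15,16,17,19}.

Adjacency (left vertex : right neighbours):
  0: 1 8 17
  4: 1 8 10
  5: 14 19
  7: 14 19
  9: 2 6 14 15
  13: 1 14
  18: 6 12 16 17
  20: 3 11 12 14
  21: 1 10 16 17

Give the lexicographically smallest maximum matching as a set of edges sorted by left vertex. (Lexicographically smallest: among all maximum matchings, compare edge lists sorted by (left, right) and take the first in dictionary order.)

Lex-smallest maximum matching: {(0,8), (4,10), (5,14), (7,19), (9,2), (13,1), (18,6), (20,3), (21,16)}

|M| = 9 (so the lex-smallest maximum matching has 9 edges)
process left vertices in ascending order; for each, take the smallest-labelled available neighbour that still permits 9 edges overall, or leave it unmatched if none does
lex-smallest matching: {0-8, 4-10, 5-14, 7-19, 9-2, 13-1, 18-6, 20-3, 21-16}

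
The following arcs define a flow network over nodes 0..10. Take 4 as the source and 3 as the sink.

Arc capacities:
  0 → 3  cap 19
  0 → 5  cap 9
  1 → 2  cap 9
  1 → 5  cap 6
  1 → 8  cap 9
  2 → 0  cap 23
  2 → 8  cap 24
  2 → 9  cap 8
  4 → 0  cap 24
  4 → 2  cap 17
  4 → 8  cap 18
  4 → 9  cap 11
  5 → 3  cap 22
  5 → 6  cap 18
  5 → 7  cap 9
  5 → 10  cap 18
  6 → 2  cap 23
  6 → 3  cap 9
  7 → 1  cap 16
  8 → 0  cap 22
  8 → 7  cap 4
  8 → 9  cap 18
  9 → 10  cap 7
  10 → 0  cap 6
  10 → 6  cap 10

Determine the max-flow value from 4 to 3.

Maximum flow value: 39

augment #1: 4→0→3 bottleneck 19, total now 19
augment #2: 4→0→5→3 bottleneck 5, total now 24
augment #3: 4→2→0→5→3 bottleneck 4, total now 28
augment #4: 4→9→10→6→3 bottleneck 7, total now 35
augment #5: 4→8→7→1→5→3 bottleneck 4, total now 39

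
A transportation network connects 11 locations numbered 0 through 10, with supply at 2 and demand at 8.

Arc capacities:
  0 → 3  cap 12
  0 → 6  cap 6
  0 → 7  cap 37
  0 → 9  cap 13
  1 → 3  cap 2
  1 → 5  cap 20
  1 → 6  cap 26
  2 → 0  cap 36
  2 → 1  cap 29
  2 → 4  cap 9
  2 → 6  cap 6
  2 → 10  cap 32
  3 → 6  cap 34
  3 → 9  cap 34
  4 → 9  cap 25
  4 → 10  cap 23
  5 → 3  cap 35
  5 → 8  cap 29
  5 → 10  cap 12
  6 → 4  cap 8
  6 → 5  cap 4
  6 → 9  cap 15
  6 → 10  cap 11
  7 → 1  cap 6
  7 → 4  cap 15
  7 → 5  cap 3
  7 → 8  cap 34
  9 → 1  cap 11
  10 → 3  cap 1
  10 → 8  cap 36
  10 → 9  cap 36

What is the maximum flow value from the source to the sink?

augment #1: 2→10→8 bottleneck 32, total now 32
augment #2: 2→0→7→8 bottleneck 34, total now 66
augment #3: 2→1→5→8 bottleneck 20, total now 86
augment #4: 2→4→10→8 bottleneck 4, total now 90
augment #5: 2→6→5→8 bottleneck 4, total now 94
augment #6: 2→0→7→5→8 bottleneck 2, total now 96

Maximum flow value: 96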